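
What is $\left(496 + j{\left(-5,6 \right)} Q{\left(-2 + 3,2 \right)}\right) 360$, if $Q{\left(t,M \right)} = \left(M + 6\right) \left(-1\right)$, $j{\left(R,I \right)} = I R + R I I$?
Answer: $783360$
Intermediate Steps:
$j{\left(R,I \right)} = I R + R I^{2}$ ($j{\left(R,I \right)} = I R + I R I = I R + R I^{2}$)
$Q{\left(t,M \right)} = -6 - M$ ($Q{\left(t,M \right)} = \left(6 + M\right) \left(-1\right) = -6 - M$)
$\left(496 + j{\left(-5,6 \right)} Q{\left(-2 + 3,2 \right)}\right) 360 = \left(496 + 6 \left(-5\right) \left(1 + 6\right) \left(-6 - 2\right)\right) 360 = \left(496 + 6 \left(-5\right) 7 \left(-6 - 2\right)\right) 360 = \left(496 - -1680\right) 360 = \left(496 + 1680\right) 360 = 2176 \cdot 360 = 783360$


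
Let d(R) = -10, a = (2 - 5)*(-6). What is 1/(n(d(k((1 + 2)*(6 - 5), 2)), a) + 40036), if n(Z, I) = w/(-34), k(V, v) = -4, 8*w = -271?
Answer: 272/10890063 ≈ 2.4977e-5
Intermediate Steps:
w = -271/8 (w = (⅛)*(-271) = -271/8 ≈ -33.875)
a = 18 (a = -3*(-6) = 18)
n(Z, I) = 271/272 (n(Z, I) = -271/8/(-34) = -271/8*(-1/34) = 271/272)
1/(n(d(k((1 + 2)*(6 - 5), 2)), a) + 40036) = 1/(271/272 + 40036) = 1/(10890063/272) = 272/10890063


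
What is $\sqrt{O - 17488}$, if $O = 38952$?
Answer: $2 \sqrt{5366} \approx 146.51$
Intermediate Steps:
$\sqrt{O - 17488} = \sqrt{38952 - 17488} = \sqrt{21464} = 2 \sqrt{5366}$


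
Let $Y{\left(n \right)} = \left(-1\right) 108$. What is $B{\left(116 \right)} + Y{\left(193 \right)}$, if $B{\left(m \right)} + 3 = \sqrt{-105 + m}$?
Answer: $-111 + \sqrt{11} \approx -107.68$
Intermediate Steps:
$B{\left(m \right)} = -3 + \sqrt{-105 + m}$
$Y{\left(n \right)} = -108$
$B{\left(116 \right)} + Y{\left(193 \right)} = \left(-3 + \sqrt{-105 + 116}\right) - 108 = \left(-3 + \sqrt{11}\right) - 108 = -111 + \sqrt{11}$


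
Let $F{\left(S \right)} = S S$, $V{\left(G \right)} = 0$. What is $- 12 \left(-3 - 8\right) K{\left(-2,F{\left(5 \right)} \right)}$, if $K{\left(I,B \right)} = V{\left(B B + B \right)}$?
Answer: $0$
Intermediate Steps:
$F{\left(S \right)} = S^{2}$
$K{\left(I,B \right)} = 0$
$- 12 \left(-3 - 8\right) K{\left(-2,F{\left(5 \right)} \right)} = - 12 \left(-3 - 8\right) 0 = \left(-12\right) \left(-11\right) 0 = 132 \cdot 0 = 0$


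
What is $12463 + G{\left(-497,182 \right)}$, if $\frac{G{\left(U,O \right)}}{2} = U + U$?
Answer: $10475$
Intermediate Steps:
$G{\left(U,O \right)} = 4 U$ ($G{\left(U,O \right)} = 2 \left(U + U\right) = 2 \cdot 2 U = 4 U$)
$12463 + G{\left(-497,182 \right)} = 12463 + 4 \left(-497\right) = 12463 - 1988 = 10475$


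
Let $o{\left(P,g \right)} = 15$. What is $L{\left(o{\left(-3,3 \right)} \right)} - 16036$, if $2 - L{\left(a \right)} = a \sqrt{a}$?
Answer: $-16034 - 15 \sqrt{15} \approx -16092.0$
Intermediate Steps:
$L{\left(a \right)} = 2 - a^{\frac{3}{2}}$ ($L{\left(a \right)} = 2 - a \sqrt{a} = 2 - a^{\frac{3}{2}}$)
$L{\left(o{\left(-3,3 \right)} \right)} - 16036 = \left(2 - 15^{\frac{3}{2}}\right) - 16036 = \left(2 - 15 \sqrt{15}\right) - 16036 = -16034 - 15 \sqrt{15}$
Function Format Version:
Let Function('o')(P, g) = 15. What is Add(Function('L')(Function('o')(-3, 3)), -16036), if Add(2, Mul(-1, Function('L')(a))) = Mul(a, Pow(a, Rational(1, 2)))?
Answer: Add(-16034, Mul(-15, Pow(15, Rational(1, 2)))) ≈ -16092.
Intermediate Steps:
Function('L')(a) = Add(2, Mul(-1, Pow(a, Rational(3, 2)))) (Function('L')(a) = Add(2, Mul(-1, Mul(a, Pow(a, Rational(1, 2))))) = Add(2, Mul(-1, Pow(a, Rational(3, 2)))))
Add(Function('L')(Function('o')(-3, 3)), -16036) = Add(Add(2, Mul(-1, Pow(15, Rational(3, 2)))), -16036) = Add(Add(2, Mul(-1, Mul(15, Pow(15, Rational(1, 2))))), -16036) = Add(Add(2, Mul(-15, Pow(15, Rational(1, 2)))), -16036) = Add(-16034, Mul(-15, Pow(15, Rational(1, 2))))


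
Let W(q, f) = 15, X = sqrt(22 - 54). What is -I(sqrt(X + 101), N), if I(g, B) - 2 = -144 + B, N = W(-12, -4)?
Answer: 127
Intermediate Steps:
X = 4*I*sqrt(2) (X = sqrt(-32) = 4*I*sqrt(2) ≈ 5.6569*I)
N = 15
I(g, B) = -142 + B (I(g, B) = 2 + (-144 + B) = -142 + B)
-I(sqrt(X + 101), N) = -(-142 + 15) = -1*(-127) = 127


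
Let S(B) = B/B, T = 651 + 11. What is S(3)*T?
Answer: 662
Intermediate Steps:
T = 662
S(B) = 1
S(3)*T = 1*662 = 662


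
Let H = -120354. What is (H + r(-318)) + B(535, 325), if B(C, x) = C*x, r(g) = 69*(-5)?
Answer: 53176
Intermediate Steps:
r(g) = -345
(H + r(-318)) + B(535, 325) = (-120354 - 345) + 535*325 = -120699 + 173875 = 53176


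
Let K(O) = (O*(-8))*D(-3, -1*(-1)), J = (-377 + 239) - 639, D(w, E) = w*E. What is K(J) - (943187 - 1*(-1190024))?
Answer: -2151859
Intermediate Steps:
D(w, E) = E*w
J = -777 (J = -138 - 639 = -777)
K(O) = 24*O (K(O) = (O*(-8))*(-1*(-1)*(-3)) = (-8*O)*(1*(-3)) = -8*O*(-3) = 24*O)
K(J) - (943187 - 1*(-1190024)) = 24*(-777) - (943187 - 1*(-1190024)) = -18648 - (943187 + 1190024) = -18648 - 1*2133211 = -18648 - 2133211 = -2151859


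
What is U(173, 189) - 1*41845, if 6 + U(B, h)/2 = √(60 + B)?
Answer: -41857 + 2*√233 ≈ -41827.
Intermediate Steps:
U(B, h) = -12 + 2*√(60 + B)
U(173, 189) - 1*41845 = (-12 + 2*√(60 + 173)) - 1*41845 = (-12 + 2*√233) - 41845 = -41857 + 2*√233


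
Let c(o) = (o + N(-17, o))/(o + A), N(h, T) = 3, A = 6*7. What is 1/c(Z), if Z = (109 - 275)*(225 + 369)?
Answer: 32854/32867 ≈ 0.99960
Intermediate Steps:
A = 42
Z = -98604 (Z = -166*594 = -98604)
c(o) = (3 + o)/(42 + o) (c(o) = (o + 3)/(o + 42) = (3 + o)/(42 + o))
1/c(Z) = 1/((3 - 98604)/(42 - 98604)) = 1/(-98601/(-98562)) = 1/(-1/98562*(-98601)) = 1/(32867/32854) = 32854/32867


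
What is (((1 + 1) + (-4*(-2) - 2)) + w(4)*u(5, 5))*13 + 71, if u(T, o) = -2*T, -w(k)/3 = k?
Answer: 1735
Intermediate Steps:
w(k) = -3*k
(((1 + 1) + (-4*(-2) - 2)) + w(4)*u(5, 5))*13 + 71 = (((1 + 1) + (-4*(-2) - 2)) + (-3*4)*(-2*5))*13 + 71 = ((2 + (8 - 2)) - 12*(-10))*13 + 71 = ((2 + 6) + 120)*13 + 71 = (8 + 120)*13 + 71 = 128*13 + 71 = 1664 + 71 = 1735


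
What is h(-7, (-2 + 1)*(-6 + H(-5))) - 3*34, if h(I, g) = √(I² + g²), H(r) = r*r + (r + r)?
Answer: -102 + √130 ≈ -90.598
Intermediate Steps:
H(r) = r² + 2*r
h(-7, (-2 + 1)*(-6 + H(-5))) - 3*34 = √((-7)² + ((-2 + 1)*(-6 - 5*(2 - 5)))²) - 3*34 = √(49 + (-(-6 - 5*(-3)))²) - 102 = √(49 + (-(-6 + 15))²) - 102 = √(49 + (-1*9)²) - 102 = √(49 + (-9)²) - 102 = √(49 + 81) - 102 = √130 - 102 = -102 + √130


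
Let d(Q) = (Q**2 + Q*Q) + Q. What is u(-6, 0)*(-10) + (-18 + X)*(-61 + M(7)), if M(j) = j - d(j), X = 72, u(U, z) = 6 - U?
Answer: -8706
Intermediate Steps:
d(Q) = Q + 2*Q**2 (d(Q) = (Q**2 + Q**2) + Q = 2*Q**2 + Q = Q + 2*Q**2)
M(j) = j - j*(1 + 2*j)
u(-6, 0)*(-10) + (-18 + X)*(-61 + M(7)) = (6 - 1*(-6))*(-10) + (-18 + 72)*(-61 - 2*7**2) = (6 + 6)*(-10) + 54*(-61 - 2*49) = 12*(-10) + 54*(-61 - 98) = -120 + 54*(-159) = -120 - 8586 = -8706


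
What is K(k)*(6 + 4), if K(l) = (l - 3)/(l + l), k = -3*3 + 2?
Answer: 50/7 ≈ 7.1429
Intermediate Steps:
k = -7 (k = -9 + 2 = -7)
K(l) = (-3 + l)/(2*l) (K(l) = (-3 + l)/((2*l)) = (-3 + l)*(1/(2*l)) = (-3 + l)/(2*l))
K(k)*(6 + 4) = ((1/2)*(-3 - 7)/(-7))*(6 + 4) = ((1/2)*(-1/7)*(-10))*10 = (5/7)*10 = 50/7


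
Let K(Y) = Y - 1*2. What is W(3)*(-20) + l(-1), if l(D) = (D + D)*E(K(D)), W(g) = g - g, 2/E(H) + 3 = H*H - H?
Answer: -4/9 ≈ -0.44444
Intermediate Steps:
K(Y) = -2 + Y (K(Y) = Y - 2 = -2 + Y)
E(H) = 2/(-3 + H² - H) (E(H) = 2/(-3 + (H*H - H)) = 2/(-3 + (H² - H)) = 2/(-3 + H² - H))
W(g) = 0
l(D) = 4*D/(-1 + (-2 + D)² - D) (l(D) = (D + D)*(2/(-3 + (-2 + D)² - (-2 + D))) = (2*D)*(2/(-3 + (-2 + D)² + (2 - D))) = (2*D)*(2/(-1 + (-2 + D)² - D)) = 4*D/(-1 + (-2 + D)² - D))
W(3)*(-20) + l(-1) = 0*(-20) + 4*(-1)/(3 + (-1)² - 5*(-1)) = 0 + 4*(-1)/(3 + 1 + 5) = 0 + 4*(-1)/9 = 0 + 4*(-1)*(⅑) = 0 - 4/9 = -4/9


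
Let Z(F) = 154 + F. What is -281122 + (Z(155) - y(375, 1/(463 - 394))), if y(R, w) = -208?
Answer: -280605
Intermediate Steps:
-281122 + (Z(155) - y(375, 1/(463 - 394))) = -281122 + ((154 + 155) - 1*(-208)) = -281122 + (309 + 208) = -281122 + 517 = -280605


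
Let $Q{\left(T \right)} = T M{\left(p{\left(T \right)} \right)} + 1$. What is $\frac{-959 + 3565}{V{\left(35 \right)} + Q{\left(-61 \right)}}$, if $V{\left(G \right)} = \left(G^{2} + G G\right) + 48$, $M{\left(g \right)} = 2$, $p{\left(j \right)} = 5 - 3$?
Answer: $\frac{2606}{2377} \approx 1.0963$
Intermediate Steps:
$p{\left(j \right)} = 2$ ($p{\left(j \right)} = 5 - 3 = 2$)
$V{\left(G \right)} = 48 + 2 G^{2}$ ($V{\left(G \right)} = \left(G^{2} + G^{2}\right) + 48 = 2 G^{2} + 48 = 48 + 2 G^{2}$)
$Q{\left(T \right)} = 1 + 2 T$ ($Q{\left(T \right)} = T 2 + 1 = 2 T + 1 = 1 + 2 T$)
$\frac{-959 + 3565}{V{\left(35 \right)} + Q{\left(-61 \right)}} = \frac{-959 + 3565}{\left(48 + 2 \cdot 35^{2}\right) + \left(1 + 2 \left(-61\right)\right)} = \frac{2606}{\left(48 + 2 \cdot 1225\right) + \left(1 - 122\right)} = \frac{2606}{\left(48 + 2450\right) - 121} = \frac{2606}{2498 - 121} = \frac{2606}{2377}$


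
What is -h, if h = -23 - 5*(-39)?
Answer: -172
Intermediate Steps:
h = 172 (h = -23 + 195 = 172)
-h = -1*172 = -172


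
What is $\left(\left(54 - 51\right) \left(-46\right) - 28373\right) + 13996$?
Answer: $-14515$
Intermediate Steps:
$\left(\left(54 - 51\right) \left(-46\right) - 28373\right) + 13996 = \left(3 \left(-46\right) - 28373\right) + 13996 = \left(-138 - 28373\right) + 13996 = -28511 + 13996 = -14515$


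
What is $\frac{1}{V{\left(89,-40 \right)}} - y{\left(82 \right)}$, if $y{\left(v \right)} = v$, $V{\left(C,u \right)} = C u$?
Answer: $- \frac{291921}{3560} \approx -82.0$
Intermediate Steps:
$\frac{1}{V{\left(89,-40 \right)}} - y{\left(82 \right)} = \frac{1}{89 \left(-40\right)} - 82 = \frac{1}{-3560} - 82 = - \frac{1}{3560} - 82 = - \frac{291921}{3560}$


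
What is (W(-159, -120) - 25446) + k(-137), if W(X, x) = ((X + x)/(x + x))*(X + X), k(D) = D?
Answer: -1038107/40 ≈ -25953.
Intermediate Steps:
W(X, x) = X*(X + x)/x (W(X, x) = ((X + x)/((2*x)))*(2*X) = ((X + x)*(1/(2*x)))*(2*X) = ((X + x)/(2*x))*(2*X) = X*(X + x)/x)
(W(-159, -120) - 25446) + k(-137) = (-159*(-159 - 120)/(-120) - 25446) - 137 = (-159*(-1/120)*(-279) - 25446) - 137 = (-14787/40 - 25446) - 137 = -1032627/40 - 137 = -1038107/40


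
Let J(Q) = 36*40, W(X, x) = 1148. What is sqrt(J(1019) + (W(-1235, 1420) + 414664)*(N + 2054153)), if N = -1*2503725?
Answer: 4*I*sqrt(11683589439) ≈ 4.3236e+5*I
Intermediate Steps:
N = -2503725
J(Q) = 1440
sqrt(J(1019) + (W(-1235, 1420) + 414664)*(N + 2054153)) = sqrt(1440 + (1148 + 414664)*(-2503725 + 2054153)) = sqrt(1440 + 415812*(-449572)) = sqrt(1440 - 186937432464) = sqrt(-186937431024) = 4*I*sqrt(11683589439)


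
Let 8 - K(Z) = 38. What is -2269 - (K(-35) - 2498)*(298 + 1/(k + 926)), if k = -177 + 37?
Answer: 295173739/393 ≈ 7.5108e+5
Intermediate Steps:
k = -140
K(Z) = -30 (K(Z) = 8 - 1*38 = 8 - 38 = -30)
-2269 - (K(-35) - 2498)*(298 + 1/(k + 926)) = -2269 - (-30 - 2498)*(298 + 1/(-140 + 926)) = -2269 - (-2528)*(298 + 1/786) = -2269 - (-2528)*234229/786 = -2269 - 1*(-296065456/393) = -2269 + 296065456/393 = 295173739/393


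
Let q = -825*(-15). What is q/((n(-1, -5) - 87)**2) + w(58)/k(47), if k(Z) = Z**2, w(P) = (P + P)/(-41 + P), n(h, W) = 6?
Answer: 51719939/27376137 ≈ 1.8892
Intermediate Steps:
w(P) = 2*P/(-41 + P) (w(P) = (2*P)/(-41 + P) = 2*P/(-41 + P))
q = 12375
q/((n(-1, -5) - 87)**2) + w(58)/k(47) = 12375/((6 - 87)**2) + (2*58/(-41 + 58))/(47**2) = 12375/((-81)**2) + (2*58/17)/2209 = 12375/6561 + (2*58*(1/17))*(1/2209) = 12375*(1/6561) + (116/17)*(1/2209) = 1375/729 + 116/37553 = 51719939/27376137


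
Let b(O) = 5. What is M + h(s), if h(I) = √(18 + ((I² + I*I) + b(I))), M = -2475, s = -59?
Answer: -2475 + √6985 ≈ -2391.4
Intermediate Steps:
h(I) = √(23 + 2*I²) (h(I) = √(18 + ((I² + I*I) + 5)) = √(18 + ((I² + I²) + 5)) = √(18 + (2*I² + 5)) = √(18 + (5 + 2*I²)) = √(23 + 2*I²))
M + h(s) = -2475 + √(23 + 2*(-59)²) = -2475 + √(23 + 2*3481) = -2475 + √(23 + 6962) = -2475 + √6985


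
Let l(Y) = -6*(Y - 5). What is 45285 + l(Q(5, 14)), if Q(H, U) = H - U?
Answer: 45369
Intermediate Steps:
l(Y) = 30 - 6*Y (l(Y) = -6*(-5 + Y) = 30 - 6*Y)
45285 + l(Q(5, 14)) = 45285 + (30 - 6*(5 - 1*14)) = 45285 + (30 - 6*(5 - 14)) = 45285 + (30 - 6*(-9)) = 45285 + (30 + 54) = 45285 + 84 = 45369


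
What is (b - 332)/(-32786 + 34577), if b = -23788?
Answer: -2680/199 ≈ -13.467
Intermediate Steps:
(b - 332)/(-32786 + 34577) = (-23788 - 332)/(-32786 + 34577) = -24120/1791 = -24120*1/1791 = -2680/199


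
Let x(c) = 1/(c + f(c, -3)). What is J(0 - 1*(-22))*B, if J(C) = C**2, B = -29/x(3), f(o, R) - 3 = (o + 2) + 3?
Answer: -196504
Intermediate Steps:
f(o, R) = 8 + o (f(o, R) = 3 + ((o + 2) + 3) = 3 + ((2 + o) + 3) = 3 + (5 + o) = 8 + o)
x(c) = 1/(8 + 2*c) (x(c) = 1/(c + (8 + c)) = 1/(8 + 2*c))
B = -406 (B = -29/(1/(2*(4 + 3))) = -29/((1/2)/7) = -29/((1/2)*(1/7)) = -29/1/14 = -29*14 = -406)
J(0 - 1*(-22))*B = (0 - 1*(-22))**2*(-406) = (0 + 22)**2*(-406) = 22**2*(-406) = 484*(-406) = -196504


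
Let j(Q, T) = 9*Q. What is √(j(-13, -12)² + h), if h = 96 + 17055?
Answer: 2*√7710 ≈ 175.61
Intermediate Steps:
h = 17151
√(j(-13, -12)² + h) = √((9*(-13))² + 17151) = √((-117)² + 17151) = √(13689 + 17151) = √30840 = 2*√7710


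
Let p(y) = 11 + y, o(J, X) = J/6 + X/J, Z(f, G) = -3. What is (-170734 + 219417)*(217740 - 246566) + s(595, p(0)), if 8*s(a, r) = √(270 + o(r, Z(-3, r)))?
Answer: -1403336158 + √1182918/528 ≈ -1.4033e+9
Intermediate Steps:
o(J, X) = J/6 + X/J (o(J, X) = J*(⅙) + X/J = J/6 + X/J)
s(a, r) = √(270 - 3/r + r/6)/8 (s(a, r) = √(270 + (r/6 - 3/r))/8 = √(270 + (-3/r + r/6))/8 = √(270 - 3/r + r/6)/8)
(-170734 + 219417)*(217740 - 246566) + s(595, p(0)) = (-170734 + 219417)*(217740 - 246566) + √(9720 - 108/(11 + 0) + 6*(11 + 0))/48 = 48683*(-28826) + √(9720 - 108/11 + 6*11)/48 = -1403336158 + √(9720 - 108*1/11 + 66)/48 = -1403336158 + √(9720 - 108/11 + 66)/48 = -1403336158 + √(107538/11)/48 = -1403336158 + (√1182918/11)/48 = -1403336158 + √1182918/528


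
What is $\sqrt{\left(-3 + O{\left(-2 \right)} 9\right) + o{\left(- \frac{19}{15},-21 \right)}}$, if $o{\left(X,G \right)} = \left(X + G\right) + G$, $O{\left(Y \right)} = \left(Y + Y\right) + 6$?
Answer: $\frac{2 i \sqrt{1590}}{15} \approx 5.3166 i$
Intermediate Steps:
$O{\left(Y \right)} = 6 + 2 Y$ ($O{\left(Y \right)} = 2 Y + 6 = 6 + 2 Y$)
$o{\left(X,G \right)} = X + 2 G$ ($o{\left(X,G \right)} = \left(G + X\right) + G = X + 2 G$)
$\sqrt{\left(-3 + O{\left(-2 \right)} 9\right) + o{\left(- \frac{19}{15},-21 \right)}} = \sqrt{\left(-3 + \left(6 + 2 \left(-2\right)\right) 9\right) - \left(42 + \frac{19}{15}\right)} = \sqrt{\left(-3 + \left(6 - 4\right) 9\right) - \frac{649}{15}} = \sqrt{\left(-3 + 2 \cdot 9\right) - \frac{649}{15}} = \sqrt{\left(-3 + 18\right) - \frac{649}{15}} = \sqrt{15 - \frac{649}{15}} = \sqrt{- \frac{424}{15}} = \frac{2 i \sqrt{1590}}{15}$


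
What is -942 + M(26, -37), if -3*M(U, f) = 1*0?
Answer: -942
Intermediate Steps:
M(U, f) = 0 (M(U, f) = -0/3 = -⅓*0 = 0)
-942 + M(26, -37) = -942 + 0 = -942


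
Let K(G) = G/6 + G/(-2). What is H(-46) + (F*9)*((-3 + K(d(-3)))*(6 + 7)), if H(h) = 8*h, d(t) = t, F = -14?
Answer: 2908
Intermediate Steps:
K(G) = -G/3 (K(G) = G*(⅙) + G*(-½) = G/6 - G/2 = -G/3)
H(-46) + (F*9)*((-3 + K(d(-3)))*(6 + 7)) = 8*(-46) + (-14*9)*((-3 - ⅓*(-3))*(6 + 7)) = -368 - 126*(-3 + 1)*13 = -368 - (-252)*13 = -368 - 126*(-26) = -368 + 3276 = 2908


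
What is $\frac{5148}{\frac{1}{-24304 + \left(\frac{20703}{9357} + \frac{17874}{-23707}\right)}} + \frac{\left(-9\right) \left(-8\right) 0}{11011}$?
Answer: $- \frac{9250862035774788}{73942133} \approx -1.2511 \cdot 10^{8}$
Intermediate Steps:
$\frac{5148}{\frac{1}{-24304 + \left(\frac{20703}{9357} + \frac{17874}{-23707}\right)}} + \frac{\left(-9\right) \left(-8\right) 0}{11011} = \frac{5148}{\frac{1}{-24304 + \left(20703 \cdot \frac{1}{9357} + 17874 \left(- \frac{1}{23707}\right)\right)}} + 72 \cdot 0 \cdot \frac{1}{11011} = \frac{5148}{\frac{1}{-24304 + \left(\frac{6901}{3119} - \frac{17874}{23707}\right)}} + 0 \cdot \frac{1}{11011} = \frac{5148}{\frac{1}{-24304 + \frac{107853001}{73942133}}} + 0 = \frac{5148}{\frac{1}{- \frac{1796981747431}{73942133}}} + 0 = \frac{5148}{- \frac{73942133}{1796981747431}} + 0 = 5148 \left(- \frac{1796981747431}{73942133}\right) + 0 = - \frac{9250862035774788}{73942133} + 0 = - \frac{9250862035774788}{73942133}$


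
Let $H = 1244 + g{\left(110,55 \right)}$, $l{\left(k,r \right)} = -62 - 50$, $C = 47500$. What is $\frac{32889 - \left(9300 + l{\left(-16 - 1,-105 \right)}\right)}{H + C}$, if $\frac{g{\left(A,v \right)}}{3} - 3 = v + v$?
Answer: $\frac{23701}{49083} \approx 0.48288$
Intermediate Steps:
$g{\left(A,v \right)} = 9 + 6 v$ ($g{\left(A,v \right)} = 9 + 3 \left(v + v\right) = 9 + 3 \cdot 2 v = 9 + 6 v$)
$l{\left(k,r \right)} = -112$
$H = 1583$ ($H = 1244 + \left(9 + 6 \cdot 55\right) = 1244 + \left(9 + 330\right) = 1244 + 339 = 1583$)
$\frac{32889 - \left(9300 + l{\left(-16 - 1,-105 \right)}\right)}{H + C} = \frac{32889 - 9188}{1583 + 47500} = \frac{32889 + \left(-9300 + 112\right)}{49083} = \left(32889 - 9188\right) \frac{1}{49083} = 23701 \cdot \frac{1}{49083} = \frac{23701}{49083}$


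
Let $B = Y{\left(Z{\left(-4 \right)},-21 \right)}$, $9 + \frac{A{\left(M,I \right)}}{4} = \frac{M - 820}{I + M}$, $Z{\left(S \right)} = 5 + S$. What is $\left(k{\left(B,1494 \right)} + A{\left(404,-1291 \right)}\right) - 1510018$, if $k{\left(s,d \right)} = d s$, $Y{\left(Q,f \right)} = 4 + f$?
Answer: $- \frac{1361944260}{887} \approx -1.5355 \cdot 10^{6}$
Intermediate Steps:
$A{\left(M,I \right)} = -36 + \frac{4 \left(-820 + M\right)}{I + M}$ ($A{\left(M,I \right)} = -36 + 4 \frac{M - 820}{I + M} = -36 + 4 \frac{-820 + M}{I + M} = -36 + \frac{4 \left(-820 + M\right)}{I + M}$)
$B = -17$ ($B = 4 - 21 = -17$)
$\left(k{\left(B,1494 \right)} + A{\left(404,-1291 \right)}\right) - 1510018 = \left(1494 \left(-17\right) + \frac{4 \left(-820 - -11619 - 3232\right)}{-1291 + 404}\right) - 1510018 = \left(-25398 + \frac{4 \left(-820 + 11619 - 3232\right)}{-887}\right) - 1510018 = \left(-25398 + 4 \left(- \frac{1}{887}\right) 7567\right) - 1510018 = \left(-25398 - \frac{30268}{887}\right) - 1510018 = - \frac{22558294}{887} - 1510018 = - \frac{1361944260}{887}$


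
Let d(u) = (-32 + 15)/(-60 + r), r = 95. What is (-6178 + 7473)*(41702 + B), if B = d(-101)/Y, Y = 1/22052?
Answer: 40133382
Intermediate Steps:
Y = 1/22052 ≈ 4.5347e-5
d(u) = -17/35 (d(u) = (-32 + 15)/(-60 + 95) = -17/35)
B = -374884/35 (B = -17/(35*1/22052) = -17/35*22052 = -374884/35 ≈ -10711.)
(-6178 + 7473)*(41702 + B) = (-6178 + 7473)*(41702 - 374884/35) = 1295*(1084686/35) = 40133382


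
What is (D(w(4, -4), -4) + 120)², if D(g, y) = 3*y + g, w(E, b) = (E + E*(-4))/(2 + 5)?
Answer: 553536/49 ≈ 11297.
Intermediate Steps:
w(E, b) = -3*E/7 (w(E, b) = (E - 4*E)/7 = -3*E*(⅐) = -3*E/7)
D(g, y) = g + 3*y
(D(w(4, -4), -4) + 120)² = ((-3/7*4 + 3*(-4)) + 120)² = ((-12/7 - 12) + 120)² = (-96/7 + 120)² = (744/7)² = 553536/49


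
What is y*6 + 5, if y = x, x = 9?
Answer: 59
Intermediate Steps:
y = 9
y*6 + 5 = 9*6 + 5 = 54 + 5 = 59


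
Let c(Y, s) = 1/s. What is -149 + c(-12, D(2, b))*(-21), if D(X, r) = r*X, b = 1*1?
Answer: -319/2 ≈ -159.50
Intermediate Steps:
b = 1
D(X, r) = X*r
-149 + c(-12, D(2, b))*(-21) = -149 - 21/(2*1) = -149 - 21/2 = -319/2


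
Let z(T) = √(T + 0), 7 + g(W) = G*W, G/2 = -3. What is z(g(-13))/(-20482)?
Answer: -√71/20482 ≈ -0.00041139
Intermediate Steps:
G = -6 (G = 2*(-3) = -6)
g(W) = -7 - 6*W
z(T) = √T
z(g(-13))/(-20482) = √(-7 - 6*(-13))/(-20482) = √(-7 + 78)*(-1/20482) = √71*(-1/20482) = -√71/20482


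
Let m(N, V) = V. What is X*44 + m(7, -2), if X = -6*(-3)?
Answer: 790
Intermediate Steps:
X = 18
X*44 + m(7, -2) = 18*44 - 2 = 792 - 2 = 790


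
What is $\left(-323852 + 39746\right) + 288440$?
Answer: $4334$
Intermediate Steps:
$\left(-323852 + 39746\right) + 288440 = -284106 + 288440 = 4334$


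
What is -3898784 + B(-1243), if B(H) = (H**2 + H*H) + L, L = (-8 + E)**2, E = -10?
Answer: -808362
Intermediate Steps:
L = 324 (L = (-8 - 10)**2 = (-18)**2 = 324)
B(H) = 324 + 2*H**2 (B(H) = (H**2 + H*H) + 324 = (H**2 + H**2) + 324 = 2*H**2 + 324 = 324 + 2*H**2)
-3898784 + B(-1243) = -3898784 + (324 + 2*(-1243)**2) = -3898784 + (324 + 2*1545049) = -3898784 + (324 + 3090098) = -3898784 + 3090422 = -808362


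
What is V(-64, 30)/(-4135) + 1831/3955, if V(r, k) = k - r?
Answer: 1439883/3270785 ≈ 0.44023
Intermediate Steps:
V(-64, 30)/(-4135) + 1831/3955 = (30 - 1*(-64))/(-4135) + 1831/3955 = (30 + 64)*(-1/4135) + 1831*(1/3955) = 94*(-1/4135) + 1831/3955 = -94/4135 + 1831/3955 = 1439883/3270785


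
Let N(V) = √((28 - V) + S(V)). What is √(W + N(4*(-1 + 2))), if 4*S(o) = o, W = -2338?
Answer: I*√2333 ≈ 48.301*I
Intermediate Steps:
S(o) = o/4
N(V) = √(28 - 3*V/4) (N(V) = √((28 - V) + V/4) = √(28 - 3*V/4))
√(W + N(4*(-1 + 2))) = √(-2338 + √(112 - 12*(-1 + 2))/2) = √(-2338 + √(112 - 12)/2) = √(-2338 + √100/2) = √(-2338 + (½)*10) = √(-2338 + 5) = √(-2333) = I*√2333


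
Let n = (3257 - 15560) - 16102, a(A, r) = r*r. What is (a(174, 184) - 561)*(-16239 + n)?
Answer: -1486421980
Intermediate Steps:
a(A, r) = r²
n = -28405 (n = -12303 - 16102 = -28405)
(a(174, 184) - 561)*(-16239 + n) = (184² - 561)*(-16239 - 28405) = (33856 - 561)*(-44644) = 33295*(-44644) = -1486421980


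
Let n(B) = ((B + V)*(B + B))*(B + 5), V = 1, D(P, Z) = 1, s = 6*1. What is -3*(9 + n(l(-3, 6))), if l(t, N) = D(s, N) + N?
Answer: -4059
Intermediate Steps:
s = 6
l(t, N) = 1 + N
n(B) = 2*B*(1 + B)*(5 + B) (n(B) = ((B + 1)*(B + B))*(B + 5) = ((1 + B)*(2*B))*(5 + B) = (2*B*(1 + B))*(5 + B) = 2*B*(1 + B)*(5 + B))
-3*(9 + n(l(-3, 6))) = -3*(9 + 2*(1 + 6)*(5 + (1 + 6)² + 6*(1 + 6))) = -3*(9 + 2*7*(5 + 7² + 6*7)) = -3*(9 + 2*7*(5 + 49 + 42)) = -3*(9 + 2*7*96) = -3*(9 + 1344) = -3*1353 = -4059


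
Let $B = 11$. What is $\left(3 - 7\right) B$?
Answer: $-44$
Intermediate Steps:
$\left(3 - 7\right) B = \left(3 - 7\right) 11 = \left(-4\right) 11 = -44$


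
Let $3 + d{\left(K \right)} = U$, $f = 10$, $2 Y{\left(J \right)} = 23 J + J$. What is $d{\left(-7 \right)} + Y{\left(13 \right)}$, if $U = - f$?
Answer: $143$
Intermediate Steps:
$Y{\left(J \right)} = 12 J$ ($Y{\left(J \right)} = \frac{23 J + J}{2} = \frac{24 J}{2} = 12 J$)
$U = -10$ ($U = \left(-1\right) 10 = -10$)
$d{\left(K \right)} = -13$ ($d{\left(K \right)} = -3 - 10 = -13$)
$d{\left(-7 \right)} + Y{\left(13 \right)} = -13 + 12 \cdot 13 = -13 + 156 = 143$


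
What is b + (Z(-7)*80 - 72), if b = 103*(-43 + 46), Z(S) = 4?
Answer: 557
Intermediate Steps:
b = 309 (b = 103*3 = 309)
b + (Z(-7)*80 - 72) = 309 + (4*80 - 72) = 309 + (320 - 72) = 309 + 248 = 557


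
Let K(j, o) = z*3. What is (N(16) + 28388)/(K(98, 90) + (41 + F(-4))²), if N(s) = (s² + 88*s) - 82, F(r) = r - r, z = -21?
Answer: 14985/809 ≈ 18.523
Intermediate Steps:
F(r) = 0
K(j, o) = -63 (K(j, o) = -21*3 = -63)
N(s) = -82 + s² + 88*s
(N(16) + 28388)/(K(98, 90) + (41 + F(-4))²) = ((-82 + 16² + 88*16) + 28388)/(-63 + (41 + 0)²) = ((-82 + 256 + 1408) + 28388)/(-63 + 41²) = (1582 + 28388)/(-63 + 1681) = 29970/1618 = 29970*(1/1618) = 14985/809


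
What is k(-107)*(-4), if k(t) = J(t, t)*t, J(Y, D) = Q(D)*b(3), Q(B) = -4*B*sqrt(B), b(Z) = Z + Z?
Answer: 1099104*I*sqrt(107) ≈ 1.1369e+7*I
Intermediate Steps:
b(Z) = 2*Z
Q(B) = -4*B**(3/2)
J(Y, D) = -24*D**(3/2) (J(Y, D) = (-4*D**(3/2))*(2*3) = -4*D**(3/2)*6 = -24*D**(3/2))
k(t) = -24*t**(5/2) (k(t) = (-24*t**(3/2))*t = -24*t**(5/2))
k(-107)*(-4) = -274776*I*sqrt(107)*(-4) = 1099104*I*sqrt(107)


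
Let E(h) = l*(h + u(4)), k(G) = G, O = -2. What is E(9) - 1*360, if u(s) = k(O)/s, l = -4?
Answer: -394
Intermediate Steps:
u(s) = -2/s
E(h) = 2 - 4*h (E(h) = -4*(h - 2/4) = -4*(h - 2*1/4) = -4*(h - 1/2) = -4*(-1/2 + h) = 2 - 4*h)
E(9) - 1*360 = (2 - 4*9) - 1*360 = (2 - 36) - 360 = -34 - 360 = -394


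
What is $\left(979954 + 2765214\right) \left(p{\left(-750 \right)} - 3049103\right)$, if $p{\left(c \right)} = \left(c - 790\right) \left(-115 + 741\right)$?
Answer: $-15029894743024$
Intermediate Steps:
$p{\left(c \right)} = -494540 + 626 c$ ($p{\left(c \right)} = \left(-790 + c\right) 626 = -494540 + 626 c$)
$\left(979954 + 2765214\right) \left(p{\left(-750 \right)} - 3049103\right) = \left(979954 + 2765214\right) \left(\left(-494540 + 626 \left(-750\right)\right) - 3049103\right) = 3745168 \left(\left(-494540 - 469500\right) - 3049103\right) = 3745168 \left(-964040 - 3049103\right) = 3745168 \left(-4013143\right) = -15029894743024$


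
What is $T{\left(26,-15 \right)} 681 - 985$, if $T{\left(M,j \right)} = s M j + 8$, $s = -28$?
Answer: $7440983$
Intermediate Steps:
$T{\left(M,j \right)} = 8 - 28 M j$ ($T{\left(M,j \right)} = - 28 M j + 8 = 8 - 28 M j$)
$T{\left(26,-15 \right)} 681 - 985 = \left(8 - 728 \left(-15\right)\right) 681 - 985 = \left(8 + 10920\right) 681 - 985 = 10928 \cdot 681 - 985 = 7441968 - 985 = 7440983$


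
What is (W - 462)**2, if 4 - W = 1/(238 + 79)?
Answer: 21079264969/100489 ≈ 2.0977e+5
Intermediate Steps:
W = 1267/317 (W = 4 - 1/(238 + 79) = 4 - 1/317 = 1267/317 ≈ 3.9968)
(W - 462)**2 = (1267/317 - 462)**2 = (-145187/317)**2 = 21079264969/100489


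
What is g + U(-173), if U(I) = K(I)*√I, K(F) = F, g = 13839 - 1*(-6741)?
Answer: 20580 - 173*I*√173 ≈ 20580.0 - 2275.5*I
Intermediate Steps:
g = 20580 (g = 13839 + 6741 = 20580)
U(I) = I^(3/2) (U(I) = I*√I = I^(3/2))
g + U(-173) = 20580 + (-173)^(3/2) = 20580 - 173*I*√173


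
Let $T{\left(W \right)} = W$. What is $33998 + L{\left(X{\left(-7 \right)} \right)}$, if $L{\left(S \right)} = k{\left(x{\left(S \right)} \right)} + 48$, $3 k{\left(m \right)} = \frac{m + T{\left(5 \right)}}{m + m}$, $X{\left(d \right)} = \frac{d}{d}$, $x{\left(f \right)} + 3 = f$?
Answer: $\frac{136183}{4} \approx 34046.0$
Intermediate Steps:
$x{\left(f \right)} = -3 + f$
$X{\left(d \right)} = 1$
$k{\left(m \right)} = \frac{5 + m}{6 m}$ ($k{\left(m \right)} = \frac{\left(m + 5\right) \frac{1}{m + m}}{3} = \frac{\left(5 + m\right) \frac{1}{2 m}}{3} = \frac{\frac{1}{2} \frac{1}{m} \left(5 + m\right)}{3} = \frac{5 + m}{6 m}$)
$L{\left(S \right)} = 48 + \frac{2 + S}{6 \left(-3 + S\right)}$ ($L{\left(S \right)} = \frac{5 + \left(-3 + S\right)}{6 \left(-3 + S\right)} + 48 = \frac{2 + S}{6 \left(-3 + S\right)} + 48 = 48 + \frac{2 + S}{6 \left(-3 + S\right)}$)
$33998 + L{\left(X{\left(-7 \right)} \right)} = 33998 + \frac{-862 + 289 \cdot 1}{6 \left(-3 + 1\right)} = 33998 + \frac{-862 + 289}{6 \left(-2\right)} = 33998 + \frac{1}{6} \left(- \frac{1}{2}\right) \left(-573\right) = 33998 + \frac{191}{4} = \frac{136183}{4}$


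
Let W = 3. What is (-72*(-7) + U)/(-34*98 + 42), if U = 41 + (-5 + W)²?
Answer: -549/3290 ≈ -0.16687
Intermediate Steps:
U = 45 (U = 41 + (-5 + 3)² = 41 + (-2)² = 41 + 4 = 45)
(-72*(-7) + U)/(-34*98 + 42) = (-72*(-7) + 45)/(-34*98 + 42) = (504 + 45)/(-3332 + 42) = 549/(-3290) = 549*(-1/3290) = -549/3290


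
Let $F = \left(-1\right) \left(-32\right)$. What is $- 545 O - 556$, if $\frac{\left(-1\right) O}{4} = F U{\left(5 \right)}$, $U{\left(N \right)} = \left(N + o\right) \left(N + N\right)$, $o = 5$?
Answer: $6975444$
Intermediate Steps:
$U{\left(N \right)} = 2 N \left(5 + N\right)$ ($U{\left(N \right)} = \left(N + 5\right) \left(N + N\right) = \left(5 + N\right) 2 N = 2 N \left(5 + N\right)$)
$F = 32$
$O = -12800$ ($O = - 4 \cdot 32 \cdot 2 \cdot 5 \left(5 + 5\right) = - 4 \cdot 32 \cdot 2 \cdot 5 \cdot 10 = - 4 \cdot 32 \cdot 100 = \left(-4\right) 3200 = -12800$)
$- 545 O - 556 = \left(-545\right) \left(-12800\right) - 556 = 6976000 - 556 = 6975444$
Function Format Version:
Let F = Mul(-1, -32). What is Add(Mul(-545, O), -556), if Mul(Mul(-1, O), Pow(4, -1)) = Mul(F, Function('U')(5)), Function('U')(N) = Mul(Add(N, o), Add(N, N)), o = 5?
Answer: 6975444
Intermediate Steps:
Function('U')(N) = Mul(2, N, Add(5, N)) (Function('U')(N) = Mul(Add(N, 5), Add(N, N)) = Mul(Add(5, N), Mul(2, N)) = Mul(2, N, Add(5, N)))
F = 32
O = -12800 (O = Mul(-4, Mul(32, Mul(2, 5, Add(5, 5)))) = Mul(-4, Mul(32, Mul(2, 5, 10))) = Mul(-4, Mul(32, 100)) = Mul(-4, 3200) = -12800)
Add(Mul(-545, O), -556) = Add(Mul(-545, -12800), -556) = Add(6976000, -556) = 6975444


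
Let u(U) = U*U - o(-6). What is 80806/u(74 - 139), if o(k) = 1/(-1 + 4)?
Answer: 121209/6337 ≈ 19.127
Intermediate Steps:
o(k) = 1/3
u(U) = -1/3 + U**2 (u(U) = U*U - 1*1/3 = U**2 - 1/3 = -1/3 + U**2)
80806/u(74 - 139) = 80806/(-1/3 + (74 - 139)**2) = 80806/(-1/3 + (-65)**2) = 80806/(-1/3 + 4225) = 80806/(12674/3) = 80806*(3/12674) = 121209/6337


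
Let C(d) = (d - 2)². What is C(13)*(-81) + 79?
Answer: -9722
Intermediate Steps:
C(d) = (-2 + d)²
C(13)*(-81) + 79 = (-2 + 13)²*(-81) + 79 = 11²*(-81) + 79 = 121*(-81) + 79 = -9801 + 79 = -9722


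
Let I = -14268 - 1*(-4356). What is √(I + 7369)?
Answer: I*√2543 ≈ 50.428*I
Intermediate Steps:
I = -9912 (I = -14268 + 4356 = -9912)
√(I + 7369) = √(-9912 + 7369) = √(-2543) = I*√2543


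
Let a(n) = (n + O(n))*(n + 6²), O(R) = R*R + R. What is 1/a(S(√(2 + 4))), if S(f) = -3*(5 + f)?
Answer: 413/845595 - 113*√6/845595 ≈ 0.00016108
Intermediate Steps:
O(R) = R + R² (O(R) = R² + R = R + R²)
S(f) = -15 - 3*f
a(n) = (36 + n)*(n + n*(1 + n)) (a(n) = (n + n*(1 + n))*(n + 6²) = (n + n*(1 + n))*(n + 36) = (n + n*(1 + n))*(36 + n) = (36 + n)*(n + n*(1 + n)))
1/a(S(√(2 + 4))) = 1/((-15 - 3*√(2 + 4))*(72 + (-15 - 3*√(2 + 4))² + 38*(-15 - 3*√(2 + 4)))) = 1/((-15 - 3*√6)*(72 + (-15 - 3*√6)² + 38*(-15 - 3*√6))) = 1/((-15 - 3*√6)*(72 + (-15 - 3*√6)² + (-570 - 114*√6))) = 1/((-15 - 3*√6)*(-498 + (-15 - 3*√6)² - 114*√6))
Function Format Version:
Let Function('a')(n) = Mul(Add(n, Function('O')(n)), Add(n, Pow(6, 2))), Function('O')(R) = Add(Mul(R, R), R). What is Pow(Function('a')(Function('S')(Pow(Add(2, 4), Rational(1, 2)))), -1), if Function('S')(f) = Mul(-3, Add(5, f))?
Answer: Add(Rational(413, 845595), Mul(Rational(-113, 845595), Pow(6, Rational(1, 2)))) ≈ 0.00016108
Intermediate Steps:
Function('O')(R) = Add(R, Pow(R, 2)) (Function('O')(R) = Add(Pow(R, 2), R) = Add(R, Pow(R, 2)))
Function('S')(f) = Add(-15, Mul(-3, f))
Function('a')(n) = Mul(Add(36, n), Add(n, Mul(n, Add(1, n)))) (Function('a')(n) = Mul(Add(n, Mul(n, Add(1, n))), Add(n, Pow(6, 2))) = Mul(Add(n, Mul(n, Add(1, n))), Add(n, 36)) = Mul(Add(n, Mul(n, Add(1, n))), Add(36, n)) = Mul(Add(36, n), Add(n, Mul(n, Add(1, n)))))
Pow(Function('a')(Function('S')(Pow(Add(2, 4), Rational(1, 2)))), -1) = Pow(Mul(Add(-15, Mul(-3, Pow(Add(2, 4), Rational(1, 2)))), Add(72, Pow(Add(-15, Mul(-3, Pow(Add(2, 4), Rational(1, 2)))), 2), Mul(38, Add(-15, Mul(-3, Pow(Add(2, 4), Rational(1, 2))))))), -1) = Pow(Mul(Add(-15, Mul(-3, Pow(6, Rational(1, 2)))), Add(72, Pow(Add(-15, Mul(-3, Pow(6, Rational(1, 2)))), 2), Mul(38, Add(-15, Mul(-3, Pow(6, Rational(1, 2))))))), -1) = Pow(Mul(Add(-15, Mul(-3, Pow(6, Rational(1, 2)))), Add(72, Pow(Add(-15, Mul(-3, Pow(6, Rational(1, 2)))), 2), Add(-570, Mul(-114, Pow(6, Rational(1, 2)))))), -1) = Pow(Mul(Add(-15, Mul(-3, Pow(6, Rational(1, 2)))), Add(-498, Pow(Add(-15, Mul(-3, Pow(6, Rational(1, 2)))), 2), Mul(-114, Pow(6, Rational(1, 2))))), -1) = Mul(Pow(Add(-15, Mul(-3, Pow(6, Rational(1, 2)))), -1), Pow(Add(-498, Pow(Add(-15, Mul(-3, Pow(6, Rational(1, 2)))), 2), Mul(-114, Pow(6, Rational(1, 2)))), -1))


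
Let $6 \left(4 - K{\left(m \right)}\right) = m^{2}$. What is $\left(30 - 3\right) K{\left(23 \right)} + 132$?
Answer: $- \frac{4281}{2} \approx -2140.5$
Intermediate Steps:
$K{\left(m \right)} = 4 - \frac{m^{2}}{6}$
$\left(30 - 3\right) K{\left(23 \right)} + 132 = \left(30 - 3\right) \left(4 - \frac{23^{2}}{6}\right) + 132 = 27 \left(4 - \frac{529}{6}\right) + 132 = 27 \left(- \frac{505}{6}\right) + 132 = - \frac{4545}{2} + 132 = - \frac{4281}{2}$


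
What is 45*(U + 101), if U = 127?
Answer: 10260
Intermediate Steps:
45*(U + 101) = 45*(127 + 101) = 45*228 = 10260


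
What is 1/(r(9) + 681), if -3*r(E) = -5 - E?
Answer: 3/2057 ≈ 0.0014584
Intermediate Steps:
r(E) = 5/3 + E/3 (r(E) = -(-5 - E)/3 = 5/3 + E/3)
1/(r(9) + 681) = 1/((5/3 + (⅓)*9) + 681) = 1/((5/3 + 3) + 681) = 1/(14/3 + 681) = 1/(2057/3) = 3/2057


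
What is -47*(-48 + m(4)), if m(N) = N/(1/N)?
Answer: 1504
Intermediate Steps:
m(N) = N² (m(N) = N*N = N²)
-47*(-48 + m(4)) = -47*(-48 + 4²) = -47*(-48 + 16) = -47*(-32) = 1504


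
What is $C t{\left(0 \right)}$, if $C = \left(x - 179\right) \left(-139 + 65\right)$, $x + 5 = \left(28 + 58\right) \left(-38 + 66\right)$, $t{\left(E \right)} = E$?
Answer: $0$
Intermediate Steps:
$x = 2403$ ($x = -5 + \left(28 + 58\right) \left(-38 + 66\right) = -5 + 86 \cdot 28 = -5 + 2408 = 2403$)
$C = -164576$ ($C = \left(2403 - 179\right) \left(-139 + 65\right) = 2224 \left(-74\right) = -164576$)
$C t{\left(0 \right)} = \left(-164576\right) 0 = 0$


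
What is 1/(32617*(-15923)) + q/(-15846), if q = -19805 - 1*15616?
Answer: 6132089311955/2743262113462 ≈ 2.2353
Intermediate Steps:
q = -35421 (q = -19805 - 15616 = -35421)
1/(32617*(-15923)) + q/(-15846) = 1/(32617*(-15923)) - 35421/(-15846) = (1/32617)*(-1/15923) - 35421*(-1/15846) = -1/519360491 + 11807/5282 = 6132089311955/2743262113462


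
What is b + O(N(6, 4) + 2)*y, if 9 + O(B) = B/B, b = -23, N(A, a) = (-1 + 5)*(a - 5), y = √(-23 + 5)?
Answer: -23 - 24*I*√2 ≈ -23.0 - 33.941*I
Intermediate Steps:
y = 3*I*√2 (y = √(-18) = 3*I*√2 ≈ 4.2426*I)
N(A, a) = -20 + 4*a (N(A, a) = 4*(-5 + a) = -20 + 4*a)
O(B) = -8 (O(B) = -9 + B/B = -9 + 1 = -8)
b + O(N(6, 4) + 2)*y = -23 - 24*I*√2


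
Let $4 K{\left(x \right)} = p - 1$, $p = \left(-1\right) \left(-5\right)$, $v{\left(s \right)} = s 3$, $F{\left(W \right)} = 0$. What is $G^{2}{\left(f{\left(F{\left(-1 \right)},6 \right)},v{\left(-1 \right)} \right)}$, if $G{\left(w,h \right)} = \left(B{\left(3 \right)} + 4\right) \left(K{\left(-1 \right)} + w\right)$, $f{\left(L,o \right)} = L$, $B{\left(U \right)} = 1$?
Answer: $25$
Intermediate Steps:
$v{\left(s \right)} = 3 s$
$p = 5$
$K{\left(x \right)} = 1$ ($K{\left(x \right)} = \frac{5 - 1}{4} = \frac{1}{4} \cdot 4 = 1$)
$G{\left(w,h \right)} = 5 + 5 w$ ($G{\left(w,h \right)} = \left(1 + 4\right) \left(1 + w\right) = 5 \left(1 + w\right) = 5 + 5 w$)
$G^{2}{\left(f{\left(F{\left(-1 \right)},6 \right)},v{\left(-1 \right)} \right)} = \left(5 + 5 \cdot 0\right)^{2} = \left(5 + 0\right)^{2} = 5^{2} = 25$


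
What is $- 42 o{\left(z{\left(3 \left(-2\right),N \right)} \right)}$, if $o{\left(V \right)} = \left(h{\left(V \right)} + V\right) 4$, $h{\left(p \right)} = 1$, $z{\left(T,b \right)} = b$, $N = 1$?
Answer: $-336$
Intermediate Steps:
$o{\left(V \right)} = 4 + 4 V$ ($o{\left(V \right)} = \left(1 + V\right) 4 = 4 + 4 V$)
$- 42 o{\left(z{\left(3 \left(-2\right),N \right)} \right)} = - 42 \left(4 + 4 \cdot 1\right) = - 42 \left(4 + 4\right) = \left(-42\right) 8 = -336$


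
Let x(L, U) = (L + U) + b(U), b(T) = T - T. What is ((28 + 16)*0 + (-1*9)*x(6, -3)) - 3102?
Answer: -3129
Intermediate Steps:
b(T) = 0
x(L, U) = L + U (x(L, U) = (L + U) + 0 = L + U)
((28 + 16)*0 + (-1*9)*x(6, -3)) - 3102 = ((28 + 16)*0 + (-1*9)*(6 - 3)) - 3102 = (44*0 - 9*3) - 3102 = (0 - 27) - 3102 = -27 - 3102 = -3129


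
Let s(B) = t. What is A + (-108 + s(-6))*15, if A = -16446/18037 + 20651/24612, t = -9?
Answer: -779123547085/443926644 ≈ -1755.1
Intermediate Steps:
s(B) = -9
A = -32286865/443926644 (A = -16446*1/18037 + 20651*(1/24612) = -16446/18037 + 20651/24612 = -32286865/443926644 ≈ -0.072730)
A + (-108 + s(-6))*15 = -32286865/443926644 + (-108 - 9)*15 = -32286865/443926644 - 117*15 = -32286865/443926644 - 1755 = -779123547085/443926644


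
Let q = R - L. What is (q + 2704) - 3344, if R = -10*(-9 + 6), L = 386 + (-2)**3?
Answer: -988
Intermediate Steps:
L = 378 (L = 386 - 8 = 378)
R = 30 (R = -10*(-3) = 30)
q = -348 (q = 30 - 1*378 = 30 - 378 = -348)
(q + 2704) - 3344 = (-348 + 2704) - 3344 = 2356 - 3344 = -988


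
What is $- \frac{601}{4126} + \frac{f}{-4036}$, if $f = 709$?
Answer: $- \frac{2675485}{8326268} \approx -0.32133$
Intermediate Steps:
$- \frac{601}{4126} + \frac{f}{-4036} = - \frac{601}{4126} + \frac{709}{-4036} = \left(-601\right) \frac{1}{4126} + 709 \left(- \frac{1}{4036}\right) = - \frac{601}{4126} - \frac{709}{4036} = - \frac{2675485}{8326268}$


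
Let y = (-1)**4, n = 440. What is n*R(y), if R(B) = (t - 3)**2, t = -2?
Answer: 11000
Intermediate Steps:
y = 1
R(B) = 25 (R(B) = (-2 - 3)**2 = (-5)**2 = 25)
n*R(y) = 440*25 = 11000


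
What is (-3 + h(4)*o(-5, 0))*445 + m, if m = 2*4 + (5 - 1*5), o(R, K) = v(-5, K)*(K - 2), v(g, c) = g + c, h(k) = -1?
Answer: -5777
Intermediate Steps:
v(g, c) = c + g
o(R, K) = (-5 + K)*(-2 + K) (o(R, K) = (K - 5)*(K - 2) = (-5 + K)*(-2 + K))
m = 8 (m = 8 + (5 - 5) = 8 + 0 = 8)
(-3 + h(4)*o(-5, 0))*445 + m = (-3 - (-5 + 0)*(-2 + 0))*445 + 8 = (-3 - (-5)*(-2))*445 + 8 = (-3 - 1*10)*445 + 8 = (-3 - 10)*445 + 8 = -13*445 + 8 = -5785 + 8 = -5777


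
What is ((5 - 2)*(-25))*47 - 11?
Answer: -3536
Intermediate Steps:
((5 - 2)*(-25))*47 - 11 = (3*(-25))*47 - 11 = -75*47 - 11 = -3525 - 11 = -3536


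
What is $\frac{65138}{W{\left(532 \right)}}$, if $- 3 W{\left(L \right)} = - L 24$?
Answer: $\frac{32569}{2128} \approx 15.305$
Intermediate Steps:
$W{\left(L \right)} = 8 L$ ($W{\left(L \right)} = - \frac{\left(-1\right) L 24}{3} = - \frac{\left(-1\right) 24 L}{3} = - \frac{\left(-24\right) L}{3} = 8 L$)
$\frac{65138}{W{\left(532 \right)}} = \frac{65138}{8 \cdot 532} = \frac{65138}{4256} = 65138 \cdot \frac{1}{4256} = \frac{32569}{2128}$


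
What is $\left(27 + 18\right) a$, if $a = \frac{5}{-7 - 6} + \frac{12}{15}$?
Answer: $\frac{243}{13} \approx 18.692$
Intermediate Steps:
$a = \frac{27}{65}$ ($a = \frac{5}{-13} + 12 \cdot \frac{1}{15} = 5 \left(- \frac{1}{13}\right) + \frac{4}{5} = - \frac{5}{13} + \frac{4}{5} = \frac{27}{65} \approx 0.41538$)
$\left(27 + 18\right) a = \left(27 + 18\right) \frac{27}{65} = 45 \cdot \frac{27}{65} = \frac{243}{13}$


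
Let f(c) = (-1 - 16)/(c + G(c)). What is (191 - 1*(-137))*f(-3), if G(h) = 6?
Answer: -5576/3 ≈ -1858.7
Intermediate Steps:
f(c) = -17/(6 + c) (f(c) = (-1 - 16)/(c + 6) = -17/(6 + c))
(191 - 1*(-137))*f(-3) = (191 - 1*(-137))*(-17/(6 - 3)) = (191 + 137)*(-17/3) = 328*(-17*⅓) = 328*(-17/3) = -5576/3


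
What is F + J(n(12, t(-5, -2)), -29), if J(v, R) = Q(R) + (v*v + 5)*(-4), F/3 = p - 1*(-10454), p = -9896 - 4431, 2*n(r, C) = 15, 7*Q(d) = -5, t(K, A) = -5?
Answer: -83053/7 ≈ -11865.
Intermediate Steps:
Q(d) = -5/7 (Q(d) = (1/7)*(-5) = -5/7)
n(r, C) = 15/2 (n(r, C) = (1/2)*15 = 15/2)
p = -14327
F = -11619 (F = 3*(-14327 - 1*(-10454)) = 3*(-14327 + 10454) = 3*(-3873) = -11619)
J(v, R) = -145/7 - 4*v**2 (J(v, R) = -5/7 + (v*v + 5)*(-4) = -5/7 + (v**2 + 5)*(-4) = -5/7 + (5 + v**2)*(-4) = -5/7 + (-20 - 4*v**2) = -145/7 - 4*v**2)
F + J(n(12, t(-5, -2)), -29) = -11619 + (-145/7 - 4*(15/2)**2) = -11619 + (-145/7 - 4*225/4) = -11619 + (-145/7 - 225) = -11619 - 1720/7 = -83053/7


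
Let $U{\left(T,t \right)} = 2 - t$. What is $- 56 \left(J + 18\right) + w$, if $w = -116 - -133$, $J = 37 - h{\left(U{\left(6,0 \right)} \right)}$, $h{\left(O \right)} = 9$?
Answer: $-2559$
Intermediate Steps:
$J = 28$ ($J = 37 - 9 = 28$)
$w = 17$ ($w = -116 + 133 = 17$)
$- 56 \left(J + 18\right) + w = - 56 \left(28 + 18\right) + 17 = \left(-56\right) 46 + 17 = -2576 + 17 = -2559$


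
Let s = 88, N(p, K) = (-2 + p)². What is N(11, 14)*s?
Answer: 7128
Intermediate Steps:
N(11, 14)*s = (-2 + 11)²*88 = 9²*88 = 81*88 = 7128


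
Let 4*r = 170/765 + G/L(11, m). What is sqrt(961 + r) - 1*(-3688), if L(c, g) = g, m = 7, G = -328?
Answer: 3688 + sqrt(1674638)/42 ≈ 3718.8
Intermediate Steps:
r = -1469/126 (r = (170/765 - 328/7)/4 = (170*(1/765) - 328*1/7)/4 = (2/9 - 328/7)/4 = (1/4)*(-2938/63) = -1469/126 ≈ -11.659)
sqrt(961 + r) - 1*(-3688) = sqrt(961 - 1469/126) - 1*(-3688) = sqrt(119617/126) + 3688 = sqrt(1674638)/42 + 3688 = 3688 + sqrt(1674638)/42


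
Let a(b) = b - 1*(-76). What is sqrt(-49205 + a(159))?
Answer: I*sqrt(48970) ≈ 221.29*I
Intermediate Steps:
a(b) = 76 + b (a(b) = b + 76 = 76 + b)
sqrt(-49205 + a(159)) = sqrt(-49205 + (76 + 159)) = sqrt(-49205 + 235) = sqrt(-48970) = I*sqrt(48970)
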